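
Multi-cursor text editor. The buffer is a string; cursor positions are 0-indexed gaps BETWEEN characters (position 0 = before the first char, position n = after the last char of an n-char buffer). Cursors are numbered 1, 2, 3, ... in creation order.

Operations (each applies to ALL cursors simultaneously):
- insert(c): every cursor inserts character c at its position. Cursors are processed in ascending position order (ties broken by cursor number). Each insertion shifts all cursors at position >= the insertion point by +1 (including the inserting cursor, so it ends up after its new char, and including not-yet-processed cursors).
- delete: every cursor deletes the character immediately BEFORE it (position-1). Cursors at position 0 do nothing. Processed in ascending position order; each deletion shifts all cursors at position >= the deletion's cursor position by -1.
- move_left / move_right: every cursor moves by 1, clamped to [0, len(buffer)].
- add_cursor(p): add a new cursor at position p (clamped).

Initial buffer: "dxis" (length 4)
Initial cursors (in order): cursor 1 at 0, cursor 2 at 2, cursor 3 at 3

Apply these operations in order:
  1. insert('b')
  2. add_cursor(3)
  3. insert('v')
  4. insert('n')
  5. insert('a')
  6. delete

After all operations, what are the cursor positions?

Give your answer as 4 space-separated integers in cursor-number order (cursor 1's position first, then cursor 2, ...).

After op 1 (insert('b')): buffer="bdxbibs" (len 7), cursors c1@1 c2@4 c3@6, authorship 1..2.3.
After op 2 (add_cursor(3)): buffer="bdxbibs" (len 7), cursors c1@1 c4@3 c2@4 c3@6, authorship 1..2.3.
After op 3 (insert('v')): buffer="bvdxvbvibvs" (len 11), cursors c1@2 c4@5 c2@7 c3@10, authorship 11..422.33.
After op 4 (insert('n')): buffer="bvndxvnbvnibvns" (len 15), cursors c1@3 c4@7 c2@10 c3@14, authorship 111..44222.333.
After op 5 (insert('a')): buffer="bvnadxvnabvnaibvnas" (len 19), cursors c1@4 c4@9 c2@13 c3@18, authorship 1111..4442222.3333.
After op 6 (delete): buffer="bvndxvnbvnibvns" (len 15), cursors c1@3 c4@7 c2@10 c3@14, authorship 111..44222.333.

Answer: 3 10 14 7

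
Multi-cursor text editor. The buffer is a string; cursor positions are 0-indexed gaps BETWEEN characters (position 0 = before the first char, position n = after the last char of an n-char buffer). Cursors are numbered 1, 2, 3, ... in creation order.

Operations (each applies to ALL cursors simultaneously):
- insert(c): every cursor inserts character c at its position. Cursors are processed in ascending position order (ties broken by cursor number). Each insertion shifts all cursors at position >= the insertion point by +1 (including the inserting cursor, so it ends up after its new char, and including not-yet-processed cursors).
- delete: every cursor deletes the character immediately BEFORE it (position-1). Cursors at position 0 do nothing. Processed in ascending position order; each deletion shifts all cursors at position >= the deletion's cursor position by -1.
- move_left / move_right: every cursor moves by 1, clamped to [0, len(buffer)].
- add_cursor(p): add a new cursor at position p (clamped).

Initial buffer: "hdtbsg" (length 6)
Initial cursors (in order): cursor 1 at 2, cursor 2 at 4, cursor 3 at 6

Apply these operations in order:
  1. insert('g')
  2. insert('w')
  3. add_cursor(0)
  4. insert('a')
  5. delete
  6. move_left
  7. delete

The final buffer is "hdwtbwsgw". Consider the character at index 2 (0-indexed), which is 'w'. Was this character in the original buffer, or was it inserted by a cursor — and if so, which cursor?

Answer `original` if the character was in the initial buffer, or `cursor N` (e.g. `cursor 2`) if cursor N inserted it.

After op 1 (insert('g')): buffer="hdgtbgsgg" (len 9), cursors c1@3 c2@6 c3@9, authorship ..1..2..3
After op 2 (insert('w')): buffer="hdgwtbgwsggw" (len 12), cursors c1@4 c2@8 c3@12, authorship ..11..22..33
After op 3 (add_cursor(0)): buffer="hdgwtbgwsggw" (len 12), cursors c4@0 c1@4 c2@8 c3@12, authorship ..11..22..33
After op 4 (insert('a')): buffer="ahdgwatbgwasggwa" (len 16), cursors c4@1 c1@6 c2@11 c3@16, authorship 4..111..222..333
After op 5 (delete): buffer="hdgwtbgwsggw" (len 12), cursors c4@0 c1@4 c2@8 c3@12, authorship ..11..22..33
After op 6 (move_left): buffer="hdgwtbgwsggw" (len 12), cursors c4@0 c1@3 c2@7 c3@11, authorship ..11..22..33
After op 7 (delete): buffer="hdwtbwsgw" (len 9), cursors c4@0 c1@2 c2@5 c3@8, authorship ..1..2..3
Authorship (.=original, N=cursor N): . . 1 . . 2 . . 3
Index 2: author = 1

Answer: cursor 1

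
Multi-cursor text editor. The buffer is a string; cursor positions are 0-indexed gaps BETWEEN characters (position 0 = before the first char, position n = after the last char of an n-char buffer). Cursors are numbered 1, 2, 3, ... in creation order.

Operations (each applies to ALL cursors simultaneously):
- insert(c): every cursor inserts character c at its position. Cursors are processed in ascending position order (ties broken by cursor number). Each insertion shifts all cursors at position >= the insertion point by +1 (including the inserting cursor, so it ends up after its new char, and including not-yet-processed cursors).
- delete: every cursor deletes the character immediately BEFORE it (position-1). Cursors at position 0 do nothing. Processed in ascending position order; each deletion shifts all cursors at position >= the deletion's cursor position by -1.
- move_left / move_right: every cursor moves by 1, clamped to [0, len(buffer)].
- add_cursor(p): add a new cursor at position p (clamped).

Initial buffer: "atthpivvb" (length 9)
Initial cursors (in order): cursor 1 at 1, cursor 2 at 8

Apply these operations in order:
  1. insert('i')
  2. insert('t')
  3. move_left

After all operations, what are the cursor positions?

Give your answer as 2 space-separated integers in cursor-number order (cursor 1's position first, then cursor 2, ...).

After op 1 (insert('i')): buffer="aitthpivvib" (len 11), cursors c1@2 c2@10, authorship .1.......2.
After op 2 (insert('t')): buffer="aittthpivvitb" (len 13), cursors c1@3 c2@12, authorship .11.......22.
After op 3 (move_left): buffer="aittthpivvitb" (len 13), cursors c1@2 c2@11, authorship .11.......22.

Answer: 2 11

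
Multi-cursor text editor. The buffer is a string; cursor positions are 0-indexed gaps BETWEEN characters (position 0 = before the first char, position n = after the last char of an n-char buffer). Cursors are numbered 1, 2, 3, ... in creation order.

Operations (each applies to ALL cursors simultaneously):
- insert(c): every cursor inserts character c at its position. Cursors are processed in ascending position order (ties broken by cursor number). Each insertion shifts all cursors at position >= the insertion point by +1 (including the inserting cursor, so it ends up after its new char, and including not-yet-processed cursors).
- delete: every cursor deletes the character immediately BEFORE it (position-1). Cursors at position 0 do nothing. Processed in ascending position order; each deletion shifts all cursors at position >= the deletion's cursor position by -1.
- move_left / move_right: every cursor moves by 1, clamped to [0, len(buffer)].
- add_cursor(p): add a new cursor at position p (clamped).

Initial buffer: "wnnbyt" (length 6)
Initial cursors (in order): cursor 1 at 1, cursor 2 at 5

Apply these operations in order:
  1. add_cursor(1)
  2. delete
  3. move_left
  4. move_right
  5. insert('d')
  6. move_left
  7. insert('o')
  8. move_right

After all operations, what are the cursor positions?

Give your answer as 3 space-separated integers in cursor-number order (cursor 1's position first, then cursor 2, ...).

Answer: 5 9 5

Derivation:
After op 1 (add_cursor(1)): buffer="wnnbyt" (len 6), cursors c1@1 c3@1 c2@5, authorship ......
After op 2 (delete): buffer="nnbt" (len 4), cursors c1@0 c3@0 c2@3, authorship ....
After op 3 (move_left): buffer="nnbt" (len 4), cursors c1@0 c3@0 c2@2, authorship ....
After op 4 (move_right): buffer="nnbt" (len 4), cursors c1@1 c3@1 c2@3, authorship ....
After op 5 (insert('d')): buffer="nddnbdt" (len 7), cursors c1@3 c3@3 c2@6, authorship .13..2.
After op 6 (move_left): buffer="nddnbdt" (len 7), cursors c1@2 c3@2 c2@5, authorship .13..2.
After op 7 (insert('o')): buffer="ndoodnbodt" (len 10), cursors c1@4 c3@4 c2@8, authorship .1133..22.
After op 8 (move_right): buffer="ndoodnbodt" (len 10), cursors c1@5 c3@5 c2@9, authorship .1133..22.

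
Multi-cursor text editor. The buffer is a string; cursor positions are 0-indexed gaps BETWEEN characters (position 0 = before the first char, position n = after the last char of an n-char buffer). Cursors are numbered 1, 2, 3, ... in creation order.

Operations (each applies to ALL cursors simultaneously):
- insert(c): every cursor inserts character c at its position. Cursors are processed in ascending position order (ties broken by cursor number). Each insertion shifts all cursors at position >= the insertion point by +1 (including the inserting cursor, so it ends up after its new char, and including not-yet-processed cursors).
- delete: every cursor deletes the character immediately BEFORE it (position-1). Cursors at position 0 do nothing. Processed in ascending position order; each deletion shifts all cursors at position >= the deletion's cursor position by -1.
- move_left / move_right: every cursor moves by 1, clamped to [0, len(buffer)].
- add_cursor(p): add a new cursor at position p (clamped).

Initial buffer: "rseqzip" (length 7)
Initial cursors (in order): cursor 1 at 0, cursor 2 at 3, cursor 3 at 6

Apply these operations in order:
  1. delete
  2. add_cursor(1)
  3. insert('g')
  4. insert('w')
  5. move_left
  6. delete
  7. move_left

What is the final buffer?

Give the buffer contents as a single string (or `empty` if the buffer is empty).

After op 1 (delete): buffer="rsqzp" (len 5), cursors c1@0 c2@2 c3@4, authorship .....
After op 2 (add_cursor(1)): buffer="rsqzp" (len 5), cursors c1@0 c4@1 c2@2 c3@4, authorship .....
After op 3 (insert('g')): buffer="grgsgqzgp" (len 9), cursors c1@1 c4@3 c2@5 c3@8, authorship 1.4.2..3.
After op 4 (insert('w')): buffer="gwrgwsgwqzgwp" (len 13), cursors c1@2 c4@5 c2@8 c3@12, authorship 11.44.22..33.
After op 5 (move_left): buffer="gwrgwsgwqzgwp" (len 13), cursors c1@1 c4@4 c2@7 c3@11, authorship 11.44.22..33.
After op 6 (delete): buffer="wrwswqzwp" (len 9), cursors c1@0 c4@2 c2@4 c3@7, authorship 1.4.2..3.
After op 7 (move_left): buffer="wrwswqzwp" (len 9), cursors c1@0 c4@1 c2@3 c3@6, authorship 1.4.2..3.

Answer: wrwswqzwp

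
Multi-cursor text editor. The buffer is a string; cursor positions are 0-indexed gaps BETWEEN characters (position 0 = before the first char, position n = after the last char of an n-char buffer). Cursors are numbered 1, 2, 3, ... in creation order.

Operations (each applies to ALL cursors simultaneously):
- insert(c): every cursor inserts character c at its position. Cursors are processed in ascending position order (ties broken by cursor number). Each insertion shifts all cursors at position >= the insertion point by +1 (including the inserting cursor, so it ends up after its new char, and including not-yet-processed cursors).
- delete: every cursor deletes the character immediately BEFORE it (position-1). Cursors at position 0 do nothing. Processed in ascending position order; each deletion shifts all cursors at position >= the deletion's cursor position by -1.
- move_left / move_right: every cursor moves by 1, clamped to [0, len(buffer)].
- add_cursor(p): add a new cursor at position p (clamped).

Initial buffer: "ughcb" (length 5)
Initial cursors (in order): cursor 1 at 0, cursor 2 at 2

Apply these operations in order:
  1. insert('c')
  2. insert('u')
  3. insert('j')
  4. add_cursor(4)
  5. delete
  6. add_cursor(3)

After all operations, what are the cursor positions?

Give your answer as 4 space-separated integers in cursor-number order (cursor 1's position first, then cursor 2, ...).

Answer: 2 5 2 3

Derivation:
After op 1 (insert('c')): buffer="cugchcb" (len 7), cursors c1@1 c2@4, authorship 1..2...
After op 2 (insert('u')): buffer="cuugcuhcb" (len 9), cursors c1@2 c2@6, authorship 11..22...
After op 3 (insert('j')): buffer="cujugcujhcb" (len 11), cursors c1@3 c2@8, authorship 111..222...
After op 4 (add_cursor(4)): buffer="cujugcujhcb" (len 11), cursors c1@3 c3@4 c2@8, authorship 111..222...
After op 5 (delete): buffer="cugcuhcb" (len 8), cursors c1@2 c3@2 c2@5, authorship 11.22...
After op 6 (add_cursor(3)): buffer="cugcuhcb" (len 8), cursors c1@2 c3@2 c4@3 c2@5, authorship 11.22...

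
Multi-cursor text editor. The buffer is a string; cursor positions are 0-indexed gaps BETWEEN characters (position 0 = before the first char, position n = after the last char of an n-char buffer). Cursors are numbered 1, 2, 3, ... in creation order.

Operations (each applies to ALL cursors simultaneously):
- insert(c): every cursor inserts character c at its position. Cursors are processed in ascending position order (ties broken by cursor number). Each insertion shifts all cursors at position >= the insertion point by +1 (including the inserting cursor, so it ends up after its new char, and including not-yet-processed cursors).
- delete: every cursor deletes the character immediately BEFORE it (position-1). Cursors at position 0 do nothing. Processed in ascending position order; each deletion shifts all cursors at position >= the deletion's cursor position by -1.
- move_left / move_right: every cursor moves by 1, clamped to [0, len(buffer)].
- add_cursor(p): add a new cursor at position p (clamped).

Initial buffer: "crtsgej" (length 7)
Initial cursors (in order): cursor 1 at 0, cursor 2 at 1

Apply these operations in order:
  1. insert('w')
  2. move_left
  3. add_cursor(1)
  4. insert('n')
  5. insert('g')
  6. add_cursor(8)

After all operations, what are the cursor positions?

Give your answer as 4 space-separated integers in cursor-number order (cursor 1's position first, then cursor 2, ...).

After op 1 (insert('w')): buffer="wcwrtsgej" (len 9), cursors c1@1 c2@3, authorship 1.2......
After op 2 (move_left): buffer="wcwrtsgej" (len 9), cursors c1@0 c2@2, authorship 1.2......
After op 3 (add_cursor(1)): buffer="wcwrtsgej" (len 9), cursors c1@0 c3@1 c2@2, authorship 1.2......
After op 4 (insert('n')): buffer="nwncnwrtsgej" (len 12), cursors c1@1 c3@3 c2@5, authorship 113.22......
After op 5 (insert('g')): buffer="ngwngcngwrtsgej" (len 15), cursors c1@2 c3@5 c2@8, authorship 11133.222......
After op 6 (add_cursor(8)): buffer="ngwngcngwrtsgej" (len 15), cursors c1@2 c3@5 c2@8 c4@8, authorship 11133.222......

Answer: 2 8 5 8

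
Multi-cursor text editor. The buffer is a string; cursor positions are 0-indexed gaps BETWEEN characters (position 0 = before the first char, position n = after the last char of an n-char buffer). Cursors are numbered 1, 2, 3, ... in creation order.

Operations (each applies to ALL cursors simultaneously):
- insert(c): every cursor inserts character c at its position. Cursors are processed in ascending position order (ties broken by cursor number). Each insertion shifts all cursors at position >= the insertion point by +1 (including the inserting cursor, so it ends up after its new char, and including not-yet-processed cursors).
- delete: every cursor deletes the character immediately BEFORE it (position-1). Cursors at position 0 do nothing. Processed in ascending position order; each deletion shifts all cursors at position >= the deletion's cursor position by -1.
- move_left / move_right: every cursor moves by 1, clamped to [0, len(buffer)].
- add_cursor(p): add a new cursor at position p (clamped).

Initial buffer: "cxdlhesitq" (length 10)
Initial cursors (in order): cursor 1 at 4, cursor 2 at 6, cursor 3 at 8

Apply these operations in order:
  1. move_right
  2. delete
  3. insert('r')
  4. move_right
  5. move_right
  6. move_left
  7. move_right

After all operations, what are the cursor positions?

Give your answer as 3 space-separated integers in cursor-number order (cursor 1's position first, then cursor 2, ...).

Answer: 7 9 10

Derivation:
After op 1 (move_right): buffer="cxdlhesitq" (len 10), cursors c1@5 c2@7 c3@9, authorship ..........
After op 2 (delete): buffer="cxdleiq" (len 7), cursors c1@4 c2@5 c3@6, authorship .......
After op 3 (insert('r')): buffer="cxdlrerirq" (len 10), cursors c1@5 c2@7 c3@9, authorship ....1.2.3.
After op 4 (move_right): buffer="cxdlrerirq" (len 10), cursors c1@6 c2@8 c3@10, authorship ....1.2.3.
After op 5 (move_right): buffer="cxdlrerirq" (len 10), cursors c1@7 c2@9 c3@10, authorship ....1.2.3.
After op 6 (move_left): buffer="cxdlrerirq" (len 10), cursors c1@6 c2@8 c3@9, authorship ....1.2.3.
After op 7 (move_right): buffer="cxdlrerirq" (len 10), cursors c1@7 c2@9 c3@10, authorship ....1.2.3.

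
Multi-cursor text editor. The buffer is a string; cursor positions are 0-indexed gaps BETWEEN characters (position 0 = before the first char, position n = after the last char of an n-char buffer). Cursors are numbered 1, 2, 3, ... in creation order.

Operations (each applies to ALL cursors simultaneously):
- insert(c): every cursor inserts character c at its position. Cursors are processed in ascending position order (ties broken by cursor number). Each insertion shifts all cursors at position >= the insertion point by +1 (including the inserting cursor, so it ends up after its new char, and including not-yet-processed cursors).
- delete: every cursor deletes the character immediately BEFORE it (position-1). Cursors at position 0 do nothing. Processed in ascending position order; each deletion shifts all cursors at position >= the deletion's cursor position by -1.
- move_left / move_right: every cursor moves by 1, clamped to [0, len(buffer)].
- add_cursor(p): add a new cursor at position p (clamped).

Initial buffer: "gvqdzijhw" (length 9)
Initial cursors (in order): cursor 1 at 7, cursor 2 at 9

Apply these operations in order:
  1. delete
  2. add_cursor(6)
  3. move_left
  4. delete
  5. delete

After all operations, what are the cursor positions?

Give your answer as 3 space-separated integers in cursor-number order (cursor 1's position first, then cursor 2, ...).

After op 1 (delete): buffer="gvqdzih" (len 7), cursors c1@6 c2@7, authorship .......
After op 2 (add_cursor(6)): buffer="gvqdzih" (len 7), cursors c1@6 c3@6 c2@7, authorship .......
After op 3 (move_left): buffer="gvqdzih" (len 7), cursors c1@5 c3@5 c2@6, authorship .......
After op 4 (delete): buffer="gvqh" (len 4), cursors c1@3 c2@3 c3@3, authorship ....
After op 5 (delete): buffer="h" (len 1), cursors c1@0 c2@0 c3@0, authorship .

Answer: 0 0 0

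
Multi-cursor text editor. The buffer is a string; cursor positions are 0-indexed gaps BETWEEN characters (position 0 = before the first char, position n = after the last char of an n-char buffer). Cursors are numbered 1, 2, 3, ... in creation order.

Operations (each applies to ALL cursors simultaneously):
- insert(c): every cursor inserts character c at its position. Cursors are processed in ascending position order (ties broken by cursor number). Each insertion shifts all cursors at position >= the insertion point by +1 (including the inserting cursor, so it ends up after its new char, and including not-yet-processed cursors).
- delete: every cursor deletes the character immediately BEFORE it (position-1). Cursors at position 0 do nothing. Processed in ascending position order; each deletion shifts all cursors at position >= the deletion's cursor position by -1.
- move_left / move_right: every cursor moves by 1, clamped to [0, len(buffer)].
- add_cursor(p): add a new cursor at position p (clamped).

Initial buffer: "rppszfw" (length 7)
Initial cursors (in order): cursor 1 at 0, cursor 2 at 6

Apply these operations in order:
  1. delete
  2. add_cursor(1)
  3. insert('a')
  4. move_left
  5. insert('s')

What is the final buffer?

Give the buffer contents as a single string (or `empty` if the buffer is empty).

After op 1 (delete): buffer="rppszw" (len 6), cursors c1@0 c2@5, authorship ......
After op 2 (add_cursor(1)): buffer="rppszw" (len 6), cursors c1@0 c3@1 c2@5, authorship ......
After op 3 (insert('a')): buffer="arappszaw" (len 9), cursors c1@1 c3@3 c2@8, authorship 1.3....2.
After op 4 (move_left): buffer="arappszaw" (len 9), cursors c1@0 c3@2 c2@7, authorship 1.3....2.
After op 5 (insert('s')): buffer="sarsappszsaw" (len 12), cursors c1@1 c3@4 c2@10, authorship 11.33....22.

Answer: sarsappszsaw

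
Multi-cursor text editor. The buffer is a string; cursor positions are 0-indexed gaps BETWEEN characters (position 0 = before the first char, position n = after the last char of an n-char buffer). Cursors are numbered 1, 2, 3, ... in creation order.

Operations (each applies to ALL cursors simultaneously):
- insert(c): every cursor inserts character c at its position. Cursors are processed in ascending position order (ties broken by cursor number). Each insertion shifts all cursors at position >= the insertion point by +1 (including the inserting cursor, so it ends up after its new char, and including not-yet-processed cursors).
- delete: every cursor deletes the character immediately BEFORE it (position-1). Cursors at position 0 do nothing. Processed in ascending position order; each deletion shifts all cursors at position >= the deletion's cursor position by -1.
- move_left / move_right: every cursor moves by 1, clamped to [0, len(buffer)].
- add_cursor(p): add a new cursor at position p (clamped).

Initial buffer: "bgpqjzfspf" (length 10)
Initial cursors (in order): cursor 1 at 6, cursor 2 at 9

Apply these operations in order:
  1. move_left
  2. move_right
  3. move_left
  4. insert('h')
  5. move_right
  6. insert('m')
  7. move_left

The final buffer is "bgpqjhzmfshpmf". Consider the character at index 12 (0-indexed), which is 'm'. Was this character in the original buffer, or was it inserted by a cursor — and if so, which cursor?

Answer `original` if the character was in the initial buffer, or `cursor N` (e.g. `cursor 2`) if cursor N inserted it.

After op 1 (move_left): buffer="bgpqjzfspf" (len 10), cursors c1@5 c2@8, authorship ..........
After op 2 (move_right): buffer="bgpqjzfspf" (len 10), cursors c1@6 c2@9, authorship ..........
After op 3 (move_left): buffer="bgpqjzfspf" (len 10), cursors c1@5 c2@8, authorship ..........
After op 4 (insert('h')): buffer="bgpqjhzfshpf" (len 12), cursors c1@6 c2@10, authorship .....1...2..
After op 5 (move_right): buffer="bgpqjhzfshpf" (len 12), cursors c1@7 c2@11, authorship .....1...2..
After op 6 (insert('m')): buffer="bgpqjhzmfshpmf" (len 14), cursors c1@8 c2@13, authorship .....1.1..2.2.
After op 7 (move_left): buffer="bgpqjhzmfshpmf" (len 14), cursors c1@7 c2@12, authorship .....1.1..2.2.
Authorship (.=original, N=cursor N): . . . . . 1 . 1 . . 2 . 2 .
Index 12: author = 2

Answer: cursor 2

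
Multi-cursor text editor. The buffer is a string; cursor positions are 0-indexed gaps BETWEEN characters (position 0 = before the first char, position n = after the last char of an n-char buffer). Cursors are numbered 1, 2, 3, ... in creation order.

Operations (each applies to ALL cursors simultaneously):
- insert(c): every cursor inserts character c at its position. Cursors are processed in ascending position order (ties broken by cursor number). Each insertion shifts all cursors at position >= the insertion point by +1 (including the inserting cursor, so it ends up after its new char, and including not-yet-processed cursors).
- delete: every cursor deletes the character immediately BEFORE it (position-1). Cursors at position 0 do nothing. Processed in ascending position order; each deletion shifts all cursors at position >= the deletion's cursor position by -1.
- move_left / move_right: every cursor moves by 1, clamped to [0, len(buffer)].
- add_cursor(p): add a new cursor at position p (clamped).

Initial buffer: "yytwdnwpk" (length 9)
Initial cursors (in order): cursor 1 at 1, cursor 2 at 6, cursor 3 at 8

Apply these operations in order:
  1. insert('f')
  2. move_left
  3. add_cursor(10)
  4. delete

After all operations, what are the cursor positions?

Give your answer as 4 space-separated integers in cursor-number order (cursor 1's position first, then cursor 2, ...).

Answer: 0 5 6 6

Derivation:
After op 1 (insert('f')): buffer="yfytwdnfwpfk" (len 12), cursors c1@2 c2@8 c3@11, authorship .1.....2..3.
After op 2 (move_left): buffer="yfytwdnfwpfk" (len 12), cursors c1@1 c2@7 c3@10, authorship .1.....2..3.
After op 3 (add_cursor(10)): buffer="yfytwdnfwpfk" (len 12), cursors c1@1 c2@7 c3@10 c4@10, authorship .1.....2..3.
After op 4 (delete): buffer="fytwdffk" (len 8), cursors c1@0 c2@5 c3@6 c4@6, authorship 1....23.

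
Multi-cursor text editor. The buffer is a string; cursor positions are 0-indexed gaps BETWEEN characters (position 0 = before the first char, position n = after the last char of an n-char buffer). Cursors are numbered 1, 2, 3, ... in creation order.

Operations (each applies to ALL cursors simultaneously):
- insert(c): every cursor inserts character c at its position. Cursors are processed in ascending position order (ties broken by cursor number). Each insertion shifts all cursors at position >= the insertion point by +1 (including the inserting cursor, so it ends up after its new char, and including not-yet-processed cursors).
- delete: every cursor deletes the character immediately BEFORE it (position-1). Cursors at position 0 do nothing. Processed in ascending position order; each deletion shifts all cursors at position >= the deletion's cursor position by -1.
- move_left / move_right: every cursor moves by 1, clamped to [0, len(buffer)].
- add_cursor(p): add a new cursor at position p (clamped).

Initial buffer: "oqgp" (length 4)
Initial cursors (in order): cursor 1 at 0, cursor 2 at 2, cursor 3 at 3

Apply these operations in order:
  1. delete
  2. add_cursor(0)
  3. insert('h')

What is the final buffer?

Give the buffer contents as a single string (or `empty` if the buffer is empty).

After op 1 (delete): buffer="op" (len 2), cursors c1@0 c2@1 c3@1, authorship ..
After op 2 (add_cursor(0)): buffer="op" (len 2), cursors c1@0 c4@0 c2@1 c3@1, authorship ..
After op 3 (insert('h')): buffer="hhohhp" (len 6), cursors c1@2 c4@2 c2@5 c3@5, authorship 14.23.

Answer: hhohhp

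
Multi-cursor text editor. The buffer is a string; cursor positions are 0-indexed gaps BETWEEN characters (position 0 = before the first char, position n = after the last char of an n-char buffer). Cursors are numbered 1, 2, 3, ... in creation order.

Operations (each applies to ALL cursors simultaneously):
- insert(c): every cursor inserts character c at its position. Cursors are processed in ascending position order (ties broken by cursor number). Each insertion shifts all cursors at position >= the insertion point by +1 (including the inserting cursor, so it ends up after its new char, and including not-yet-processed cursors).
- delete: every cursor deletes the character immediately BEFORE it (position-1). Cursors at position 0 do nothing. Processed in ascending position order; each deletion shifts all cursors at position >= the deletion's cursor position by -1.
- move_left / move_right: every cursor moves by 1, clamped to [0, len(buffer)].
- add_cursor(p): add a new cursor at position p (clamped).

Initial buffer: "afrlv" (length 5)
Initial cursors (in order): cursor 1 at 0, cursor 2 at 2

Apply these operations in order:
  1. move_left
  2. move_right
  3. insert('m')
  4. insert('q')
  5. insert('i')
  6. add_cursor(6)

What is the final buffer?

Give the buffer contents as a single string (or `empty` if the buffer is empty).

After op 1 (move_left): buffer="afrlv" (len 5), cursors c1@0 c2@1, authorship .....
After op 2 (move_right): buffer="afrlv" (len 5), cursors c1@1 c2@2, authorship .....
After op 3 (insert('m')): buffer="amfmrlv" (len 7), cursors c1@2 c2@4, authorship .1.2...
After op 4 (insert('q')): buffer="amqfmqrlv" (len 9), cursors c1@3 c2@6, authorship .11.22...
After op 5 (insert('i')): buffer="amqifmqirlv" (len 11), cursors c1@4 c2@8, authorship .111.222...
After op 6 (add_cursor(6)): buffer="amqifmqirlv" (len 11), cursors c1@4 c3@6 c2@8, authorship .111.222...

Answer: amqifmqirlv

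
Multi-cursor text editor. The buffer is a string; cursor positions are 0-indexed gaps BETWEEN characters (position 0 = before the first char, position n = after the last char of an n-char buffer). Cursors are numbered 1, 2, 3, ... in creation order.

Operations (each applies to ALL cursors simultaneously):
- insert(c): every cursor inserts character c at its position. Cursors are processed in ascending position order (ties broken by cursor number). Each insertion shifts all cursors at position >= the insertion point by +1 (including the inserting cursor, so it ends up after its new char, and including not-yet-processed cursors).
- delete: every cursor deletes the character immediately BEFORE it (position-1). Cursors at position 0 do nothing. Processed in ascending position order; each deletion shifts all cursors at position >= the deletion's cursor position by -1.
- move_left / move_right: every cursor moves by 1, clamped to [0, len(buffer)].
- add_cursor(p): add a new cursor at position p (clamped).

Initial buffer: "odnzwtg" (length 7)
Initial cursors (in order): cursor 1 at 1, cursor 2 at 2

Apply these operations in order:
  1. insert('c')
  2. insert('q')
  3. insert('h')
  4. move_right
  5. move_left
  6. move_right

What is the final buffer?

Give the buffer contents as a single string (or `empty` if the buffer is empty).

After op 1 (insert('c')): buffer="ocdcnzwtg" (len 9), cursors c1@2 c2@4, authorship .1.2.....
After op 2 (insert('q')): buffer="ocqdcqnzwtg" (len 11), cursors c1@3 c2@6, authorship .11.22.....
After op 3 (insert('h')): buffer="ocqhdcqhnzwtg" (len 13), cursors c1@4 c2@8, authorship .111.222.....
After op 4 (move_right): buffer="ocqhdcqhnzwtg" (len 13), cursors c1@5 c2@9, authorship .111.222.....
After op 5 (move_left): buffer="ocqhdcqhnzwtg" (len 13), cursors c1@4 c2@8, authorship .111.222.....
After op 6 (move_right): buffer="ocqhdcqhnzwtg" (len 13), cursors c1@5 c2@9, authorship .111.222.....

Answer: ocqhdcqhnzwtg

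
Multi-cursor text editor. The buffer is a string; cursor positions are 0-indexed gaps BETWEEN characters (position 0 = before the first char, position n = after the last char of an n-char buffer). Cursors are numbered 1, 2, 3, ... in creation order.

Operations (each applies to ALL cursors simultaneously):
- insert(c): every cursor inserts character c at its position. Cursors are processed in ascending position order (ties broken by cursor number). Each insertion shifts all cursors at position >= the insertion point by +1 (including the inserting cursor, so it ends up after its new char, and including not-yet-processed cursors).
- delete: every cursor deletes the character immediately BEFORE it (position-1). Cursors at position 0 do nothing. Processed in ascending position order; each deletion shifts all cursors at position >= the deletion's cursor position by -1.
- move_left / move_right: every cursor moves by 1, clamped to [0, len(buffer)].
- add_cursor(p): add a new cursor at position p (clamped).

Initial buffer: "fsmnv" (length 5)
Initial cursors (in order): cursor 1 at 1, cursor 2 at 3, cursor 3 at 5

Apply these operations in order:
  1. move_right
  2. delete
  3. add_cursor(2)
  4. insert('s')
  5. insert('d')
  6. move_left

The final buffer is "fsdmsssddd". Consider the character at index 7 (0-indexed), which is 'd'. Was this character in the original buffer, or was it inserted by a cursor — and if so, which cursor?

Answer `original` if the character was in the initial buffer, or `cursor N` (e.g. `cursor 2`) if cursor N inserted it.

Answer: cursor 2

Derivation:
After op 1 (move_right): buffer="fsmnv" (len 5), cursors c1@2 c2@4 c3@5, authorship .....
After op 2 (delete): buffer="fm" (len 2), cursors c1@1 c2@2 c3@2, authorship ..
After op 3 (add_cursor(2)): buffer="fm" (len 2), cursors c1@1 c2@2 c3@2 c4@2, authorship ..
After op 4 (insert('s')): buffer="fsmsss" (len 6), cursors c1@2 c2@6 c3@6 c4@6, authorship .1.234
After op 5 (insert('d')): buffer="fsdmsssddd" (len 10), cursors c1@3 c2@10 c3@10 c4@10, authorship .11.234234
After op 6 (move_left): buffer="fsdmsssddd" (len 10), cursors c1@2 c2@9 c3@9 c4@9, authorship .11.234234
Authorship (.=original, N=cursor N): . 1 1 . 2 3 4 2 3 4
Index 7: author = 2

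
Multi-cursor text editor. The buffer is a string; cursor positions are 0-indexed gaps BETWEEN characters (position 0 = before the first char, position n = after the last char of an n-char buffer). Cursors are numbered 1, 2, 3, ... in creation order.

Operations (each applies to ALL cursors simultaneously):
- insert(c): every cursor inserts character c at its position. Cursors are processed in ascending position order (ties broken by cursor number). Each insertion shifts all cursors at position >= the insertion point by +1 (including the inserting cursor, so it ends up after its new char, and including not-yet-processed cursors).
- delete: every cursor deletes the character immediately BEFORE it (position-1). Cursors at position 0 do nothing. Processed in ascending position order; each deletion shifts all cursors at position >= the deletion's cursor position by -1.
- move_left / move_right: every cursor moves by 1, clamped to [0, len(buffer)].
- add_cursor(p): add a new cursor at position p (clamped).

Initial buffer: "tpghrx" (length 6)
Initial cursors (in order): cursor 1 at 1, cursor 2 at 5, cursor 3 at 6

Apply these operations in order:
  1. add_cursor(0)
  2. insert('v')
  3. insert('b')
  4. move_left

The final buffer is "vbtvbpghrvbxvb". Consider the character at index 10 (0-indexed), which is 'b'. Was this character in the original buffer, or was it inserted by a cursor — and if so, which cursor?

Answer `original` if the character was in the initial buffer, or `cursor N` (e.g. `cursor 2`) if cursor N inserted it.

Answer: cursor 2

Derivation:
After op 1 (add_cursor(0)): buffer="tpghrx" (len 6), cursors c4@0 c1@1 c2@5 c3@6, authorship ......
After op 2 (insert('v')): buffer="vtvpghrvxv" (len 10), cursors c4@1 c1@3 c2@8 c3@10, authorship 4.1....2.3
After op 3 (insert('b')): buffer="vbtvbpghrvbxvb" (len 14), cursors c4@2 c1@5 c2@11 c3@14, authorship 44.11....22.33
After op 4 (move_left): buffer="vbtvbpghrvbxvb" (len 14), cursors c4@1 c1@4 c2@10 c3@13, authorship 44.11....22.33
Authorship (.=original, N=cursor N): 4 4 . 1 1 . . . . 2 2 . 3 3
Index 10: author = 2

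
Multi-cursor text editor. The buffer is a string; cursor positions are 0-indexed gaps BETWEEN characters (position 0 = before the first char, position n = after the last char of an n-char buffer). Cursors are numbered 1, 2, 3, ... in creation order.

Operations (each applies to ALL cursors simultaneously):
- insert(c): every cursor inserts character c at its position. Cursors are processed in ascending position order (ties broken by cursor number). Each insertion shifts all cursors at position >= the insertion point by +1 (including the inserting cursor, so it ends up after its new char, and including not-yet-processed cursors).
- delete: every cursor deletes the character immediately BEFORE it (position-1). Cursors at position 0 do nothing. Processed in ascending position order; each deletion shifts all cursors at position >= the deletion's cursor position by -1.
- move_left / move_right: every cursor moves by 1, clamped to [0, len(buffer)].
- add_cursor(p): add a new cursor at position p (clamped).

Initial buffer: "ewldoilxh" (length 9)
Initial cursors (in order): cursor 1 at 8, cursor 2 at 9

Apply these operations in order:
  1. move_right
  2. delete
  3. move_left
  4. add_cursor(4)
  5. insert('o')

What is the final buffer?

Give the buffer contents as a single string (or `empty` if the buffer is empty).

After op 1 (move_right): buffer="ewldoilxh" (len 9), cursors c1@9 c2@9, authorship .........
After op 2 (delete): buffer="ewldoil" (len 7), cursors c1@7 c2@7, authorship .......
After op 3 (move_left): buffer="ewldoil" (len 7), cursors c1@6 c2@6, authorship .......
After op 4 (add_cursor(4)): buffer="ewldoil" (len 7), cursors c3@4 c1@6 c2@6, authorship .......
After op 5 (insert('o')): buffer="ewldooiool" (len 10), cursors c3@5 c1@9 c2@9, authorship ....3..12.

Answer: ewldooiool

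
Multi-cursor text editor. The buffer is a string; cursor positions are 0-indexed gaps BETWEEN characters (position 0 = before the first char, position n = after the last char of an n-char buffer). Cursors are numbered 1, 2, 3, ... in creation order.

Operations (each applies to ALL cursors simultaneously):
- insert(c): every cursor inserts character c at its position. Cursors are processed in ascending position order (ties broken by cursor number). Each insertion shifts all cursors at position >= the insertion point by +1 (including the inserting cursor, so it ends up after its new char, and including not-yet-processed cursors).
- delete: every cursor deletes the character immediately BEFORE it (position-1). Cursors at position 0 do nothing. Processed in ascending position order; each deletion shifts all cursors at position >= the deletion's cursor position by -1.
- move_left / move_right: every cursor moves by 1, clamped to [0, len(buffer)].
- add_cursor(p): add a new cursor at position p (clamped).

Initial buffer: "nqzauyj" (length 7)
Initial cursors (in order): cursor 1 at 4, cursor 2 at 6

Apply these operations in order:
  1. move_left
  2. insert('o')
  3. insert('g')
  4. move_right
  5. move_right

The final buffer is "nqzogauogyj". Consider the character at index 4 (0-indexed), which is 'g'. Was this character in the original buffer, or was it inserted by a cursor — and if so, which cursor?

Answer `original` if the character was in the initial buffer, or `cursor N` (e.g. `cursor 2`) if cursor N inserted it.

Answer: cursor 1

Derivation:
After op 1 (move_left): buffer="nqzauyj" (len 7), cursors c1@3 c2@5, authorship .......
After op 2 (insert('o')): buffer="nqzoauoyj" (len 9), cursors c1@4 c2@7, authorship ...1..2..
After op 3 (insert('g')): buffer="nqzogauogyj" (len 11), cursors c1@5 c2@9, authorship ...11..22..
After op 4 (move_right): buffer="nqzogauogyj" (len 11), cursors c1@6 c2@10, authorship ...11..22..
After op 5 (move_right): buffer="nqzogauogyj" (len 11), cursors c1@7 c2@11, authorship ...11..22..
Authorship (.=original, N=cursor N): . . . 1 1 . . 2 2 . .
Index 4: author = 1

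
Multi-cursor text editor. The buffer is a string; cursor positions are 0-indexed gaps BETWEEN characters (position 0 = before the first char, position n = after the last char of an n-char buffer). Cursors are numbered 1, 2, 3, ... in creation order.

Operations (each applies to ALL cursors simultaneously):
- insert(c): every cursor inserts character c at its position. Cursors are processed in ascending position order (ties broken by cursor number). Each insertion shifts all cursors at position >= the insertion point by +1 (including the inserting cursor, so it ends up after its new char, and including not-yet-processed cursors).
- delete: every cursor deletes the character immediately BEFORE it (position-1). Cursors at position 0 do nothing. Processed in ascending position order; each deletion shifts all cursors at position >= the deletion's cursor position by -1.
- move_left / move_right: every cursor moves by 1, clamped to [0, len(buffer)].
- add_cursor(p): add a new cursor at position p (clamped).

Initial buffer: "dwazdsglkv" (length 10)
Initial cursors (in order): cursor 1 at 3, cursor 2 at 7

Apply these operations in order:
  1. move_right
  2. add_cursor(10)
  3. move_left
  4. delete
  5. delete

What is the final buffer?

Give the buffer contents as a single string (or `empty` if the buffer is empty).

Answer: dzdv

Derivation:
After op 1 (move_right): buffer="dwazdsglkv" (len 10), cursors c1@4 c2@8, authorship ..........
After op 2 (add_cursor(10)): buffer="dwazdsglkv" (len 10), cursors c1@4 c2@8 c3@10, authorship ..........
After op 3 (move_left): buffer="dwazdsglkv" (len 10), cursors c1@3 c2@7 c3@9, authorship ..........
After op 4 (delete): buffer="dwzdslv" (len 7), cursors c1@2 c2@5 c3@6, authorship .......
After op 5 (delete): buffer="dzdv" (len 4), cursors c1@1 c2@3 c3@3, authorship ....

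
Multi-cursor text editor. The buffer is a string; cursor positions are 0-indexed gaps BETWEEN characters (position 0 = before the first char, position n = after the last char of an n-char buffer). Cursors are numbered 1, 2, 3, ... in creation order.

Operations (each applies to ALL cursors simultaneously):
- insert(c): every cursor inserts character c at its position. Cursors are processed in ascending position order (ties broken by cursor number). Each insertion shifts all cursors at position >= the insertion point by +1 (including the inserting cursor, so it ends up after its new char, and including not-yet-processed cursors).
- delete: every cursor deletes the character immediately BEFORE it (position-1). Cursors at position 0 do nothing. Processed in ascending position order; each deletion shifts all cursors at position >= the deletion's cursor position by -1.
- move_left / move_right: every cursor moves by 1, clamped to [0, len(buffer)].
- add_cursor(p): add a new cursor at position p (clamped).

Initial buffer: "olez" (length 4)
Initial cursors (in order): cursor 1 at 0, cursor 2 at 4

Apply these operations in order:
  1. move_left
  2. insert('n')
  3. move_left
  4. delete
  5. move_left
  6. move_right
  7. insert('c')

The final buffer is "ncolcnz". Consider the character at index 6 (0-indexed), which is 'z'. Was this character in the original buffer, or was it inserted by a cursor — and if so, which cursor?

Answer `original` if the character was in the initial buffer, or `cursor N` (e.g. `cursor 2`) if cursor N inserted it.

After op 1 (move_left): buffer="olez" (len 4), cursors c1@0 c2@3, authorship ....
After op 2 (insert('n')): buffer="nolenz" (len 6), cursors c1@1 c2@5, authorship 1...2.
After op 3 (move_left): buffer="nolenz" (len 6), cursors c1@0 c2@4, authorship 1...2.
After op 4 (delete): buffer="nolnz" (len 5), cursors c1@0 c2@3, authorship 1..2.
After op 5 (move_left): buffer="nolnz" (len 5), cursors c1@0 c2@2, authorship 1..2.
After op 6 (move_right): buffer="nolnz" (len 5), cursors c1@1 c2@3, authorship 1..2.
After op 7 (insert('c')): buffer="ncolcnz" (len 7), cursors c1@2 c2@5, authorship 11..22.
Authorship (.=original, N=cursor N): 1 1 . . 2 2 .
Index 6: author = original

Answer: original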